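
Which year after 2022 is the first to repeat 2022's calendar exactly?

2033

Two years share a calendar iff Jan 1 falls on the same weekday and both are leap or both are common. 2022: Jan 1 is Saturday, common year.
2023: Jan 1 Sunday, common
2024: Jan 1 Monday, leap
2025: Jan 1 Wednesday, common
2026: Jan 1 Thursday, common
2027: Jan 1 Friday, common
2028: Jan 1 Saturday, leap
2029: Jan 1 Monday, common
2030: Jan 1 Tuesday, common
2031: Jan 1 Wednesday, common
2032: Jan 1 Thursday, leap
2033: Jan 1 Saturday, common
2033 matches on both conditions.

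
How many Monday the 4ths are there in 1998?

1

Check the 4th of each month of 1998: Jan 4: Sun, Feb 4: Wed, Mar 4: Wed, Apr 4: Sat, May 4: Mon, Jun 4: Thu, Jul 4: Sat, Aug 4: Tue, Sep 4: Fri, Oct 4: Sun, Nov 4: Wed, Dec 4: Fri.
Monday occurs in May — 1 month.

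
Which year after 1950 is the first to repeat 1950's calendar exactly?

Two years share a calendar iff Jan 1 falls on the same weekday and both are leap or both are common. 1950: Jan 1 is Sunday, common year.
1951: Jan 1 Monday, common
1952: Jan 1 Tuesday, leap
1953: Jan 1 Thursday, common
1954: Jan 1 Friday, common
1955: Jan 1 Saturday, common
1956: Jan 1 Sunday, leap
1957: Jan 1 Tuesday, common
1958: Jan 1 Wednesday, common
1959: Jan 1 Thursday, common
1960: Jan 1 Friday, leap
1961: Jan 1 Sunday, common
1961 matches on both conditions.

1961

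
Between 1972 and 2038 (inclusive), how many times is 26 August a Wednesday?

Track 26 August's weekday year by year (advancing +1, or +2 across a Feb 29):
  1972: Sat  1973: Sun (+1)  1974: Mon (+1)  1975: Tue (+1)  1976: Thu (+2)
  1977: Fri (+1)  1978: Sat (+1)  1979: Sun (+1)  1980: Tue (+2)  1981: Wed (+1) ✓
  1982: Thu (+1)  1983: Fri (+1)  1984: Sun (+2)  1985: Mon (+1)  … (39 more years) …
  2025: Tue (+1)  2026: Wed (+1) ✓  2027: Thu (+1)  2028: Sat (+2)  2029: Sun (+1)
  2030: Mon (+1)  2031: Tue (+1)  2032: Thu (+2)  2033: Fri (+1)  2034: Sat (+1)
  2035: Sun (+1)  2036: Tue (+2)  2037: Wed (+1) ✓  2038: Thu (+1)
Wednesday years: 1981, 1987, 1992, 1998, 2009, 2015, 2020, 2026, 2037 — 9 in total.

9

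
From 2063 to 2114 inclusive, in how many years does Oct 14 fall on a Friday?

8

Track Oct 14's weekday year by year (advancing +1, or +2 across a Feb 29):
  2063: Sun  2064: Tue (+2)  2065: Wed (+1)  2066: Thu (+1)  2067: Fri (+1) ✓
  2068: Sun (+2)  2069: Mon (+1)  2070: Tue (+1)  2071: Wed (+1)  2072: Fri (+2) ✓
  2073: Sat (+1)  2074: Sun (+1)  2075: Mon (+1)  2076: Wed (+2)  … (24 more years) …
  2101: Fri (+1) ✓  2102: Sat (+1)  2103: Sun (+1)  2104: Tue (+2)  2105: Wed (+1)
  2106: Thu (+1)  2107: Fri (+1) ✓  2108: Sun (+2)  2109: Mon (+1)  2110: Tue (+1)
  2111: Wed (+1)  2112: Fri (+2) ✓  2113: Sat (+1)  2114: Sun (+1)
Friday years: 2067, 2072, 2078, 2089, 2095, 2101, 2107, 2112 — 8 in total.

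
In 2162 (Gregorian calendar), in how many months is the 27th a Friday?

1

Check the 27th of each month of 2162: Jan 27: Wed, Feb 27: Sat, Mar 27: Sat, Apr 27: Tue, May 27: Thu, Jun 27: Sun, Jul 27: Tue, Aug 27: Fri, Sep 27: Mon, Oct 27: Wed, Nov 27: Sat, Dec 27: Mon.
Friday occurs in August — 1 month.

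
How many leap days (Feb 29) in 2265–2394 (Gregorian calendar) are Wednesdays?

4

Leap years in 2265–2394: 31 of them.
Feb 29 weekday advances by 5 (mod 7) from one leap year to the next four years later (or differs when a century non-leap intervenes).
Leap-day weekdays: 2268:Sat 2272:Thu 2276:Tue 2280:Sun 2284:Fri 2288:Wed✓ 2292:Mon 2296:Sat 2304:Mon 2308:Sat 2312:Thu 2316:Tue 2320:Sun …(5 more)… 2344:Tue 2348:Sun 2352:Fri 2356:Wed✓ 2360:Mon 2364:Sat 2368:Thu 2372:Tue 2376:Sun 2380:Fri 2384:Wed✓ 2388:Mon 2392:Sat
Wednesday: 2288, 2328, 2356, 2384 → 4.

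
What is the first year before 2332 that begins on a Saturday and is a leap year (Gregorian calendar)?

2316

Jan 1 advances by 2 weekdays after a leap year and by 1 after a common year.
2332: Jan 1 is Friday (leap).
2331: Thursday
2330: Wednesday
2329: Tuesday
2328: Sunday (leap)
2327: Saturday
2326: Friday
2325: Thursday
2324: Tuesday (leap)
2323: Monday
2322: Sunday
2321: Saturday
2320: Thursday (leap)
2319: Wednesday
2318: Tuesday
2317: Monday
2316: Saturday (leap)
2316 begins on a Saturday and is a leap year.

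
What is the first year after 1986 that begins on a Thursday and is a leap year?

Jan 1 advances by 2 weekdays after a leap year and by 1 after a common year.
1986: Jan 1 is Wednesday.
1987: Thursday
1988: Friday (leap)
1989: Sunday
1990: Monday
1991: Tuesday
1992: Wednesday (leap)
1993: Friday
1994: Saturday
1995: Sunday
1996: Monday (leap)
1997: Wednesday
1998: Thursday
1999: Friday
2000: Saturday (leap)
2001: Monday
2002: Tuesday
2003: Wednesday
2004: Thursday (leap)
2004 begins on a Thursday and is a leap year.

2004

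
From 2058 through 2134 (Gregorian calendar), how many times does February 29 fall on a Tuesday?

Leap years in 2058–2134: 18 of them.
Feb 29 weekday advances by 5 (mod 7) from one leap year to the next four years later (or differs when a century non-leap intervenes).
Leap-day weekdays: 2060:Sun 2064:Fri 2068:Wed 2072:Mon 2076:Sat 2080:Thu 2084:Tue✓ 2088:Sun 2092:Fri 2096:Wed 2104:Fri 2108:Wed 2112:Mon 2116:Sat 2120:Thu 2124:Tue✓ 2128:Sun 2132:Fri
Tuesday: 2084, 2124 → 2.

2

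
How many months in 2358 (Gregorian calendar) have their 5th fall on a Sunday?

2

Check the 5th of each month of 2358: Jan 5: Sun, Feb 5: Wed, Mar 5: Wed, Apr 5: Sat, May 5: Mon, Jun 5: Thu, Jul 5: Sat, Aug 5: Tue, Sep 5: Fri, Oct 5: Sun, Nov 5: Wed, Dec 5: Fri.
Sunday occurs in January, October — 2 months.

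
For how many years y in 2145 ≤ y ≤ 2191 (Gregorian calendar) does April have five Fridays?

April has 30 days; it has five Fridays when Friday falls among the first (month-length − 28) days — i.e. when April 1 is one of Friday/Thursday.
April 1 by year: 2145:Thu✓ 2146:Fri✓ 2147:Sat 2148:Mon 2149:Tue 2150:Wed 2151:Thu✓ 2152:Sat 2153:Sun 2154:Mon 2155:Tue 2156:Thu✓ 2157:Fri✓ 2158:Sat 2159:Sun …(17 more)… 2177:Tue 2178:Wed 2179:Thu✓ 2180:Sat 2181:Sun 2182:Mon 2183:Tue 2184:Thu✓ 2185:Fri✓ 2186:Sat 2187:Sun 2188:Tue 2189:Wed 2190:Thu✓ 2191:Fri✓
Years with five Fridays: 2145, 2146, 2151, 2156, 2157, 2162, 2163, 2168, 2173, 2174, 2179, 2184, 2185, 2190, 2191 → 15.

15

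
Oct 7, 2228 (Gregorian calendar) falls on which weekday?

January 1, 2228 is a Tuesday.
October 7 is day 281 of the year, i.e. 280 days after Jan 1.
280 mod 7 = 0, so advance 0 weekdays from Tuesday: Tuesday.

Tuesday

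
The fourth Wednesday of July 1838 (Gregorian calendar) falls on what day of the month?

25

July 1, 1838 is a Sunday, so the first Wednesday is the 4th.
The fourth Wednesday is 4 + 21 = 25.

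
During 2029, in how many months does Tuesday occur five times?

A month of length L has five Tuesdays iff its first Tuesday is on day ≤ L−28 (so day 1–3 in a 31-day month, 1–2 in a 30-day month, day 1 in a leap February).
Checking each month of 2029: Jan starts Mon (31d) ✓; Feb starts Thu (28d); Mar starts Thu (31d); Apr starts Sun (30d); May starts Tue (31d) ✓; Jun starts Fri (30d); Jul starts Sun (31d) ✓; Aug starts Wed (31d); Sep starts Sat (30d); Oct starts Mon (31d) ✓; Nov starts Thu (30d); Dec starts Sat (31d).
Five-Tuesday months: January, May, July, October → 4.

4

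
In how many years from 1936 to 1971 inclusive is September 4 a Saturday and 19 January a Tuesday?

5

Check each year's weekday for September 4 and 19 January:
  1936: Fri/Sun  1937: Sat/Tue ✓  1938: Sun/Wed  1939: Mon/Thu  1940: Wed/Fri  1941: Thu/Sun  1942: Fri/Mon  1943: Sat/Tue ✓  1944: Mon/Wed  1945: Tue/Fri  1946: Wed/Sat  1947: Thu/Sun  1948: Sat/Mon  1949: Sun/Wed  …(8 more)…  1958: Thu/Sun  1959: Fri/Mon  1960: Sun/Tue  1961: Mon/Thu  1962: Tue/Fri  1963: Wed/Sat  1964: Fri/Sun  1965: Sat/Tue ✓  1966: Sun/Wed  1967: Mon/Thu  1968: Wed/Fri  1969: Thu/Sun  1970: Fri/Mon  1971: Sat/Tue ✓
Both conditions hold in: 1937, 1943, 1954, 1965, 1971 — 5.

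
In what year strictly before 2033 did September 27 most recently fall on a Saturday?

2031

From one year to the next, a fixed date's weekday advances by 1, or by 2 when a Feb 29 lies between the two dates.
2033: September 27 is Tuesday.
2032: Monday (−1)
2031: Saturday (−2)
September 27 falls on a Saturday in 2031.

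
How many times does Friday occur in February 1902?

February 1902 has 28 days and begins on Saturday.
The first Friday is February 7.
Fridays fall on 7, 14, 21, 28 — that's 4.

4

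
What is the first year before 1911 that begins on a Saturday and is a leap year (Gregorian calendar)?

Jan 1 advances by 2 weekdays after a leap year and by 1 after a common year.
1911: Jan 1 is Sunday.
1910: Saturday
1909: Friday
1908: Wednesday (leap)
1907: Tuesday
1906: Monday
1905: Sunday
1904: Friday (leap)
1903: Thursday
1902: Wednesday
1901: Tuesday
1900: Monday
1899: Sunday
1898: Saturday
1897: Friday
1896: Wednesday (leap)
1895: Tuesday
1894: Monday
1893: Sunday
1892: Friday (leap)
1891: Thursday
1890: Wednesday
1889: Tuesday
1888: Sunday (leap)
1887: Saturday
1886: Friday
1885: Thursday
1884: Tuesday (leap)
1883: Monday
1882: Sunday
1881: Saturday
1880: Thursday (leap)
1879: Wednesday
1878: Tuesday
1877: Monday
1876: Saturday (leap)
1876 begins on a Saturday and is a leap year.

1876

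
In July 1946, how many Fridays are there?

July 1946 has 31 days and begins on Monday.
The first Friday is July 5.
Fridays fall on 5, 12, 19, 26 — that's 4.

4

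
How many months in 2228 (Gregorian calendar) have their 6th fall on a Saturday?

2

Check the 6th of each month of 2228: Jan 6: Sun, Feb 6: Wed, Mar 6: Thu, Apr 6: Sun, May 6: Tue, Jun 6: Fri, Jul 6: Sun, Aug 6: Wed, Sep 6: Sat, Oct 6: Mon, Nov 6: Thu, Dec 6: Sat.
Saturday occurs in September, December — 2 months.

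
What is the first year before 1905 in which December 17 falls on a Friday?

1897

From one year to the next, a fixed date's weekday advances by 1, or by 2 when a Feb 29 lies between the two dates.
1905: December 17 is Sunday.
1904: Saturday (−1)
1903: Thursday (−2)
1902: Wednesday (−1)
1901: Tuesday (−1)
1900: Monday (−1)
1899: Sunday (−1)
1898: Saturday (−1)
1897: Friday (−1)
December 17 falls on a Friday in 1897.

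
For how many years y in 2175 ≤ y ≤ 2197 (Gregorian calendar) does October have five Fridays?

October has 31 days; it has five Fridays when Friday falls among the first (month-length − 28) days — i.e. when October 1 is one of Friday/Thursday/Wednesday.
October 1 by year: 2175:Sun 2176:Tue 2177:Wed✓ 2178:Thu✓ 2179:Fri✓ 2180:Sun 2181:Mon 2182:Tue 2183:Wed✓ 2184:Fri✓ 2185:Sat 2186:Sun 2187:Mon 2188:Wed✓ 2189:Thu✓ 2190:Fri✓ 2191:Sat 2192:Mon 2193:Tue 2194:Wed✓ 2195:Thu✓ 2196:Sat 2197:Sun
Years with five Fridays: 2177, 2178, 2179, 2183, 2184, 2188, 2189, 2190, 2194, 2195 → 10.

10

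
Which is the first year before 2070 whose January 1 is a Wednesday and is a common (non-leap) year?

Jan 1 advances by 2 weekdays after a leap year and by 1 after a common year.
2070: Jan 1 is Wednesday.
2069: Tuesday
2068: Sunday (leap)
2067: Saturday
2066: Friday
2065: Thursday
2064: Tuesday (leap)
2063: Monday
2062: Sunday
2061: Saturday
2060: Thursday (leap)
2059: Wednesday
2059 begins on a Wednesday and is a common year.

2059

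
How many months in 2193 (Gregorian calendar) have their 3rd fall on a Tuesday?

2

Check the 3rd of each month of 2193: Jan 3: Thu, Feb 3: Sun, Mar 3: Sun, Apr 3: Wed, May 3: Fri, Jun 3: Mon, Jul 3: Wed, Aug 3: Sat, Sep 3: Tue, Oct 3: Thu, Nov 3: Sun, Dec 3: Tue.
Tuesday occurs in September, December — 2 months.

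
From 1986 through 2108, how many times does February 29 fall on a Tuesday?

Leap years in 1986–2108: 30 of them.
Feb 29 weekday advances by 5 (mod 7) from one leap year to the next four years later (or differs when a century non-leap intervenes).
Leap-day weekdays: 1988:Mon 1992:Sat 1996:Thu 2000:Tue✓ 2004:Sun 2008:Fri 2012:Wed 2016:Mon 2020:Sat 2024:Thu 2028:Tue✓ 2032:Sun 2036:Fri …(4 more)… 2056:Tue✓ 2060:Sun 2064:Fri 2068:Wed 2072:Mon 2076:Sat 2080:Thu 2084:Tue✓ 2088:Sun 2092:Fri 2096:Wed 2104:Fri 2108:Wed
Tuesday: 2000, 2028, 2056, 2084 → 4.

4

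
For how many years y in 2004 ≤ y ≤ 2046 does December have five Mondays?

18

December has 31 days; it has five Mondays when Monday falls among the first (month-length − 28) days — i.e. when December 1 is one of Monday/Sunday/Saturday.
December 1 by year: 2004:Wed 2005:Thu 2006:Fri 2007:Sat✓ 2008:Mon✓ 2009:Tue 2010:Wed 2011:Thu 2012:Sat✓ 2013:Sun✓ 2014:Mon✓ 2015:Tue 2016:Thu 2017:Fri 2018:Sat✓ …(13 more)… 2032:Wed 2033:Thu 2034:Fri 2035:Sat✓ 2036:Mon✓ 2037:Tue 2038:Wed 2039:Thu 2040:Sat✓ 2041:Sun✓ 2042:Mon✓ 2043:Tue 2044:Thu 2045:Fri 2046:Sat✓
Years with five Mondays: 2007, 2008, 2012, 2013, 2014, 2018, 2019, 2024, 2025, 2029, 2030, 2031, 2035, 2036, 2040, 2041, 2042, 2046 → 18.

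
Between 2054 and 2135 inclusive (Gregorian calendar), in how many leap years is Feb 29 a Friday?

4

Leap years in 2054–2135: 19 of them.
Feb 29 weekday advances by 5 (mod 7) from one leap year to the next four years later (or differs when a century non-leap intervenes).
Leap-day weekdays: 2056:Tue 2060:Sun 2064:Fri✓ 2068:Wed 2072:Mon 2076:Sat 2080:Thu 2084:Tue 2088:Sun 2092:Fri✓ 2096:Wed 2104:Fri✓ 2108:Wed 2112:Mon 2116:Sat 2120:Thu 2124:Tue 2128:Sun 2132:Fri✓
Friday: 2064, 2092, 2104, 2132 → 4.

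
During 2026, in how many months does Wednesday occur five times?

4

A month of length L has five Wednesdays iff its first Wednesday is on day ≤ L−28 (so day 1–3 in a 31-day month, 1–2 in a 30-day month, day 1 in a leap February).
Checking each month of 2026: Jan starts Thu (31d); Feb starts Sun (28d); Mar starts Sun (31d); Apr starts Wed (30d) ✓; May starts Fri (31d); Jun starts Mon (30d); Jul starts Wed (31d) ✓; Aug starts Sat (31d); Sep starts Tue (30d) ✓; Oct starts Thu (31d); Nov starts Sun (30d); Dec starts Tue (31d) ✓.
Five-Wednesday months: April, July, September, December → 4.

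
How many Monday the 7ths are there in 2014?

2

Check the 7th of each month of 2014: Jan 7: Tue, Feb 7: Fri, Mar 7: Fri, Apr 7: Mon, May 7: Wed, Jun 7: Sat, Jul 7: Mon, Aug 7: Thu, Sep 7: Sun, Oct 7: Tue, Nov 7: Fri, Dec 7: Sun.
Monday occurs in April, July — 2 months.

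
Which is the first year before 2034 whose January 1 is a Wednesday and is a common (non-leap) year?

2031

Jan 1 advances by 2 weekdays after a leap year and by 1 after a common year.
2034: Jan 1 is Sunday.
2033: Saturday
2032: Thursday (leap)
2031: Wednesday
2031 begins on a Wednesday and is a common year.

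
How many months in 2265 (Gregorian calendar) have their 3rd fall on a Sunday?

Check the 3rd of each month of 2265: Jan 3: Tue, Feb 3: Fri, Mar 3: Fri, Apr 3: Mon, May 3: Wed, Jun 3: Sat, Jul 3: Mon, Aug 3: Thu, Sep 3: Sun, Oct 3: Tue, Nov 3: Fri, Dec 3: Sun.
Sunday occurs in September, December — 2 months.

2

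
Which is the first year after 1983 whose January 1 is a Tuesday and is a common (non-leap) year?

1985

Jan 1 advances by 2 weekdays after a leap year and by 1 after a common year.
1983: Jan 1 is Saturday.
1984: Sunday (leap)
1985: Tuesday
1985 begins on a Tuesday and is a common year.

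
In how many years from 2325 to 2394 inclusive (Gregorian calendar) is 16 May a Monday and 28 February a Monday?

8

Check each year's weekday for 16 May and 28 February:
  2325: Sat/Sat  2326: Sun/Sun  2327: Mon/Mon ✓  2328: Wed/Tue  2329: Thu/Thu  2330: Fri/Fri  2331: Sat/Sat  2332: Mon/Sun  2333: Tue/Tue  2334: Wed/Wed  2335: Thu/Thu  2336: Sat/Fri  2337: Sun/Sun  2338: Mon/Mon ✓  …(42 more)…  2381: Sat/Sat  2382: Sun/Sun  2383: Mon/Mon ✓  2384: Wed/Tue  2385: Thu/Thu  2386: Fri/Fri  2387: Sat/Sat  2388: Mon/Sun  2389: Tue/Tue  2390: Wed/Wed  2391: Thu/Thu  2392: Sat/Fri  2393: Sun/Sun  2394: Mon/Mon ✓
Both conditions hold in: 2327, 2338, 2349, 2355, 2366, 2377, 2383, 2394 — 8.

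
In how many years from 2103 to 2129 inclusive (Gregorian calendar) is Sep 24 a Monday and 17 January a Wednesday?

Check each year's weekday for Sep 24 and 17 January:
  2103: Mon/Wed ✓  2104: Wed/Thu  2105: Thu/Sat  2106: Fri/Sun  2107: Sat/Mon  2108: Mon/Tue  2109: Tue/Thu  2110: Wed/Fri  2111: Thu/Sat  2112: Sat/Sun  2113: Sun/Tue  2114: Mon/Wed ✓  2115: Tue/Thu  2116: Thu/Fri  2117: Fri/Sun  2118: Sat/Mon  2119: Sun/Tue  2120: Tue/Wed  2121: Wed/Fri  2122: Thu/Sat  2123: Fri/Sun  2124: Sun/Mon  2125: Mon/Wed ✓  2126: Tue/Thu  2127: Wed/Fri  2128: Fri/Sat  2129: Sat/Mon
Both conditions hold in: 2103, 2114, 2125 — 3.

3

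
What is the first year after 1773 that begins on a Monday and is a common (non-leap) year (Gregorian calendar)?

Jan 1 advances by 2 weekdays after a leap year and by 1 after a common year.
1773: Jan 1 is Friday.
1774: Saturday
1775: Sunday
1776: Monday (leap)
1777: Wednesday
1778: Thursday
1779: Friday
1780: Saturday (leap)
1781: Monday
1781 begins on a Monday and is a common year.

1781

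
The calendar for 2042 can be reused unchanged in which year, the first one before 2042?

Two years share a calendar iff Jan 1 falls on the same weekday and both are leap or both are common. 2042: Jan 1 is Wednesday, common year.
2041: Jan 1 Tuesday, common
2040: Jan 1 Sunday, leap
2039: Jan 1 Saturday, common
2038: Jan 1 Friday, common
2037: Jan 1 Thursday, common
2036: Jan 1 Tuesday, leap
2035: Jan 1 Monday, common
2034: Jan 1 Sunday, common
2033: Jan 1 Saturday, common
2032: Jan 1 Thursday, leap
2031: Jan 1 Wednesday, common
2031 matches on both conditions.

2031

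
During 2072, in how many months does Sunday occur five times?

A month of length L has five Sundays iff its first Sunday is on day ≤ L−28 (so day 1–3 in a 31-day month, 1–2 in a 30-day month, day 1 in a leap February).
Checking each month of 2072: Jan starts Fri (31d) ✓; Feb starts Mon (29d); Mar starts Tue (31d); Apr starts Fri (30d); May starts Sun (31d) ✓; Jun starts Wed (30d); Jul starts Fri (31d) ✓; Aug starts Mon (31d); Sep starts Thu (30d); Oct starts Sat (31d) ✓; Nov starts Tue (30d); Dec starts Thu (31d).
Five-Sunday months: January, May, July, October → 4.

4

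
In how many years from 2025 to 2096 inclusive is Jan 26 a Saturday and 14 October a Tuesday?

Check each year's weekday for Jan 26 and 14 October:
  2025: Sun/Tue  2026: Mon/Wed  2027: Tue/Thu  2028: Wed/Sat  2029: Fri/Sun  2030: Sat/Mon  2031: Sun/Tue  2032: Mon/Thu  2033: Wed/Fri  2034: Thu/Sat  2035: Fri/Sun  2036: Sat/Tue ✓  2037: Mon/Wed  2038: Tue/Thu  …(44 more)…  2083: Tue/Thu  2084: Wed/Sat  2085: Fri/Sun  2086: Sat/Mon  2087: Sun/Tue  2088: Mon/Thu  2089: Wed/Fri  2090: Thu/Sat  2091: Fri/Sun  2092: Sat/Tue ✓  2093: Mon/Wed  2094: Tue/Thu  2095: Wed/Fri  2096: Thu/Sun
Both conditions hold in: 2036, 2064, 2092 — 3.

3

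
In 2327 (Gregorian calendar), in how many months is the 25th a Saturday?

1

Check the 25th of each month of 2327: Jan 25: Tue, Feb 25: Fri, Mar 25: Fri, Apr 25: Mon, May 25: Wed, Jun 25: Sat, Jul 25: Mon, Aug 25: Thu, Sep 25: Sun, Oct 25: Tue, Nov 25: Fri, Dec 25: Sun.
Saturday occurs in June — 1 month.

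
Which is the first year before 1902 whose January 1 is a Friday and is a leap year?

1892

Jan 1 advances by 2 weekdays after a leap year and by 1 after a common year.
1902: Jan 1 is Wednesday.
1901: Tuesday
1900: Monday
1899: Sunday
1898: Saturday
1897: Friday
1896: Wednesday (leap)
1895: Tuesday
1894: Monday
1893: Sunday
1892: Friday (leap)
1892 begins on a Friday and is a leap year.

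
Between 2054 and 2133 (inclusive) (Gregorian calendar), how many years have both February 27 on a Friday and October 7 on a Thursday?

Check each year's weekday for February 27 and October 7:
  2054: Fri/Wed  2055: Sat/Thu  2056: Sun/Sat  2057: Tue/Sun  2058: Wed/Mon  2059: Thu/Tue  2060: Fri/Thu ✓  2061: Sun/Fri  2062: Mon/Sat  2063: Tue/Sun  2064: Wed/Tue  2065: Fri/Wed  2066: Sat/Thu  2067: Sun/Fri  …(52 more)…  2120: Tue/Mon  2121: Thu/Tue  2122: Fri/Wed  2123: Sat/Thu  2124: Sun/Sat  2125: Tue/Sun  2126: Wed/Mon  2127: Thu/Tue  2128: Fri/Thu ✓  2129: Sun/Fri  2130: Mon/Sat  2131: Tue/Sun  2132: Wed/Tue  2133: Fri/Wed
Both conditions hold in: 2060, 2088, 2128 — 3.

3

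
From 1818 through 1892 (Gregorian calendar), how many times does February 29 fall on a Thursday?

2

Leap years in 1818–1892: 19 of them.
Feb 29 weekday advances by 5 (mod 7) from one leap year to the next four years later (or differs when a century non-leap intervenes).
Leap-day weekdays: 1820:Tue 1824:Sun 1828:Fri 1832:Wed 1836:Mon 1840:Sat 1844:Thu✓ 1848:Tue 1852:Sun 1856:Fri 1860:Wed 1864:Mon 1868:Sat 1872:Thu✓ 1876:Tue 1880:Sun 1884:Fri 1888:Wed 1892:Mon
Thursday: 1844, 1872 → 2.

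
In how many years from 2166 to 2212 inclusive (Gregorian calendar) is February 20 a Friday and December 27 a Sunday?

6

Check each year's weekday for February 20 and December 27:
  2166: Thu/Sat  2167: Fri/Sun ✓  2168: Sat/Tue  2169: Mon/Wed  2170: Tue/Thu  2171: Wed/Fri  2172: Thu/Sun  2173: Sat/Mon  2174: Sun/Tue  2175: Mon/Wed  2176: Tue/Fri  2177: Thu/Sat  2178: Fri/Sun ✓  2179: Sat/Mon  …(19 more)…  2199: Wed/Fri  2200: Thu/Sat  2201: Fri/Sun ✓  2202: Sat/Mon  2203: Sun/Tue  2204: Mon/Thu  2205: Wed/Fri  2206: Thu/Sat  2207: Fri/Sun ✓  2208: Sat/Tue  2209: Mon/Wed  2210: Tue/Thu  2211: Wed/Fri  2212: Thu/Sun
Both conditions hold in: 2167, 2178, 2189, 2195, 2201, 2207 — 6.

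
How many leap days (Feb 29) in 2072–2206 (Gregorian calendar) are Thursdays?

4

Leap years in 2072–2206: 32 of them.
Feb 29 weekday advances by 5 (mod 7) from one leap year to the next four years later (or differs when a century non-leap intervenes).
Leap-day weekdays: 2072:Mon 2076:Sat 2080:Thu✓ 2084:Tue 2088:Sun 2092:Fri 2096:Wed 2104:Fri 2108:Wed 2112:Mon 2116:Sat 2120:Thu✓ 2124:Tue …(6 more)… 2152:Tue 2156:Sun 2160:Fri 2164:Wed 2168:Mon 2172:Sat 2176:Thu✓ 2180:Tue 2184:Sun 2188:Fri 2192:Wed 2196:Mon 2204:Wed
Thursday: 2080, 2120, 2148, 2176 → 4.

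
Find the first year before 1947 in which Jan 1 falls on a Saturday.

1944

Jan 1 advances by 2 weekdays after a leap year and by 1 after a common year.
1947: Jan 1 is Wednesday.
1946: Tuesday
1945: Monday
1944: Saturday (leap)
1944 begins on a Saturday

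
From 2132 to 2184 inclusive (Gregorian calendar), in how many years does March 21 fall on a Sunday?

8

Track March 21's weekday year by year (advancing +1, or +2 across a Feb 29):
  2132: Fri  2133: Sat (+1)  2134: Sun (+1) ✓  2135: Mon (+1)  2136: Wed (+2)
  2137: Thu (+1)  2138: Fri (+1)  2139: Sat (+1)  2140: Mon (+2)  2141: Tue (+1)
  2142: Wed (+1)  2143: Thu (+1)  2144: Sat (+2)  2145: Sun (+1) ✓  … (25 more years) …
  2171: Thu (+1)  2172: Sat (+2)  2173: Sun (+1) ✓  2174: Mon (+1)  2175: Tue (+1)
  2176: Thu (+2)  2177: Fri (+1)  2178: Sat (+1)  2179: Sun (+1) ✓  2180: Tue (+2)
  2181: Wed (+1)  2182: Thu (+1)  2183: Fri (+1)  2184: Sun (+2) ✓
Sunday years: 2134, 2145, 2151, 2156, 2162, 2173, 2179, 2184 — 8 in total.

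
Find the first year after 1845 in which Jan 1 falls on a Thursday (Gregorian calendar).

Jan 1 advances by 2 weekdays after a leap year and by 1 after a common year.
1845: Jan 1 is Wednesday.
1846: Thursday
1846 begins on a Thursday

1846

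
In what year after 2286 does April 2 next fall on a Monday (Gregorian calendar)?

From one year to the next, a fixed date's weekday advances by 1, or by 2 when a Feb 29 lies between the two dates.
2286: April 2 is Friday.
2287: Saturday (+1)
2288: Monday (+2)
April 2 falls on a Monday in 2288.

2288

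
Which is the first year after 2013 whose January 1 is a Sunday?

Jan 1 advances by 2 weekdays after a leap year and by 1 after a common year.
2013: Jan 1 is Tuesday.
2014: Wednesday
2015: Thursday
2016: Friday (leap)
2017: Sunday
2017 begins on a Sunday

2017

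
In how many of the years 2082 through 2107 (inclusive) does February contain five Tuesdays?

1

February has 28 days (29 in leap years); it has five Tuesdays when Tuesday falls among the first (month-length − 28) days — i.e. when February 1 is Tuesday in a leap year (never in a common year).
February 1 by year: 2082:Sun 2083:Mon 2084:Tue✓ 2085:Thu 2086:Fri 2087:Sat 2088:Sun 2089:Tue 2090:Wed 2091:Thu 2092:Fri 2093:Sun 2094:Mon 2095:Tue 2096:Wed 2097:Fri 2098:Sat 2099:Sun 2100:Mon 2101:Tue 2102:Wed 2103:Thu 2104:Fri 2105:Sun 2106:Mon 2107:Tue
Years with five Tuesdays: 2084 → 1.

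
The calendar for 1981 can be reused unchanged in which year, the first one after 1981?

1987

Two years share a calendar iff Jan 1 falls on the same weekday and both are leap or both are common. 1981: Jan 1 is Thursday, common year.
1982: Jan 1 Friday, common
1983: Jan 1 Saturday, common
1984: Jan 1 Sunday, leap
1985: Jan 1 Tuesday, common
1986: Jan 1 Wednesday, common
1987: Jan 1 Thursday, common
1987 matches on both conditions.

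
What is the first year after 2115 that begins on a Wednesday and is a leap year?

Jan 1 advances by 2 weekdays after a leap year and by 1 after a common year.
2115: Jan 1 is Tuesday.
2116: Wednesday (leap)
2116 begins on a Wednesday and is a leap year.

2116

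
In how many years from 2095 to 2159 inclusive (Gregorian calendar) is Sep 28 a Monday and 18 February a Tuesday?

Check each year's weekday for Sep 28 and 18 February:
  2095: Wed/Fri  2096: Fri/Sat  2097: Sat/Mon  2098: Sun/Tue  2099: Mon/Wed  2100: Tue/Thu  2101: Wed/Fri  2102: Thu/Sat  2103: Fri/Sun  2104: Sun/Mon  2105: Mon/Wed  2106: Tue/Thu  2107: Wed/Fri  2108: Fri/Sat  …(37 more)…  2146: Wed/Fri  2147: Thu/Sat  2148: Sat/Sun  2149: Sun/Tue  2150: Mon/Wed  2151: Tue/Thu  2152: Thu/Fri  2153: Fri/Sun  2154: Sat/Mon  2155: Sun/Tue  2156: Tue/Wed  2157: Wed/Fri  2158: Thu/Sat  2159: Fri/Sun
Both conditions hold in: 2116, 2144 — 2.

2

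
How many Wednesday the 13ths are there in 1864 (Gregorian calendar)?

3

Check the 13th of each month of 1864: Jan 13: Wed, Feb 13: Sat, Mar 13: Sun, Apr 13: Wed, May 13: Fri, Jun 13: Mon, Jul 13: Wed, Aug 13: Sat, Sep 13: Tue, Oct 13: Thu, Nov 13: Sun, Dec 13: Tue.
Wednesday occurs in January, April, July — 3 months.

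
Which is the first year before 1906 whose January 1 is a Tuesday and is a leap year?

1884

Jan 1 advances by 2 weekdays after a leap year and by 1 after a common year.
1906: Jan 1 is Monday.
1905: Sunday
1904: Friday (leap)
1903: Thursday
1902: Wednesday
1901: Tuesday
1900: Monday
1899: Sunday
1898: Saturday
1897: Friday
1896: Wednesday (leap)
1895: Tuesday
1894: Monday
1893: Sunday
1892: Friday (leap)
1891: Thursday
1890: Wednesday
1889: Tuesday
1888: Sunday (leap)
1887: Saturday
1886: Friday
1885: Thursday
1884: Tuesday (leap)
1884 begins on a Tuesday and is a leap year.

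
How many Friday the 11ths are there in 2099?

2

Check the 11th of each month of 2099: Jan 11: Sun, Feb 11: Wed, Mar 11: Wed, Apr 11: Sat, May 11: Mon, Jun 11: Thu, Jul 11: Sat, Aug 11: Tue, Sep 11: Fri, Oct 11: Sun, Nov 11: Wed, Dec 11: Fri.
Friday occurs in September, December — 2 months.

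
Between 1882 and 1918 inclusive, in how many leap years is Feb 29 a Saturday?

Leap years in 1882–1918: 8 of them.
Feb 29 weekday advances by 5 (mod 7) from one leap year to the next four years later (or differs when a century non-leap intervenes).
Leap-day weekdays: 1884:Fri 1888:Wed 1892:Mon 1896:Sat✓ 1904:Mon 1908:Sat✓ 1912:Thu 1916:Tue
Saturday: 1896, 1908 → 2.

2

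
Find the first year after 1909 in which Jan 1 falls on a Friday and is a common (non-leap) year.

1915

Jan 1 advances by 2 weekdays after a leap year and by 1 after a common year.
1909: Jan 1 is Friday.
1910: Saturday
1911: Sunday
1912: Monday (leap)
1913: Wednesday
1914: Thursday
1915: Friday
1915 begins on a Friday and is a common year.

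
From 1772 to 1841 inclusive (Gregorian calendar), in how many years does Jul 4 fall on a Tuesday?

Track Jul 4's weekday year by year (advancing +1, or +2 across a Feb 29):
  1772: Sat  1773: Sun (+1)  1774: Mon (+1)  1775: Tue (+1) ✓  1776: Thu (+2)
  1777: Fri (+1)  1778: Sat (+1)  1779: Sun (+1)  1780: Tue (+2) ✓  1781: Wed (+1)
  1782: Thu (+1)  1783: Fri (+1)  1784: Sun (+2)  1785: Mon (+1)  … (42 more years) …
  1828: Fri (+2)  1829: Sat (+1)  1830: Sun (+1)  1831: Mon (+1)  1832: Wed (+2)
  1833: Thu (+1)  1834: Fri (+1)  1835: Sat (+1)  1836: Mon (+2)  1837: Tue (+1) ✓
  1838: Wed (+1)  1839: Thu (+1)  1840: Sat (+2)  1841: Sun (+1)
Tuesday years: 1775, 1780, 1786, 1797, 1809, 1815, 1820, 1826, 1837 — 9 in total.

9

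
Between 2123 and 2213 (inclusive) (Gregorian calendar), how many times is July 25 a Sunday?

13

Track July 25's weekday year by year (advancing +1, or +2 across a Feb 29):
  2123: Sun ✓  2124: Tue (+2)  2125: Wed (+1)  2126: Thu (+1)  2127: Fri (+1)
  2128: Sun (+2) ✓  2129: Mon (+1)  2130: Tue (+1)  2131: Wed (+1)  2132: Fri (+2)
  2133: Sat (+1)  2134: Sun (+1) ✓  2135: Mon (+1)  2136: Wed (+2)  … (63 more years) …
  2200: Fri (+1)  2201: Sat (+1)  2202: Sun (+1) ✓  2203: Mon (+1)  2204: Wed (+2)
  2205: Thu (+1)  2206: Fri (+1)  2207: Sat (+1)  2208: Mon (+2)  2209: Tue (+1)
  2210: Wed (+1)  2211: Thu (+1)  2212: Sat (+2)  2213: Sun (+1) ✓
Sunday years: 2123, 2128, 2134, 2145, 2151, 2156, 2162, 2173, 2179, 2184, 2190, 2202, 2213 — 13 in total.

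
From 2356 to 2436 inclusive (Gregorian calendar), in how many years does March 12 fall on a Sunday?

12

Track March 12's weekday year by year (advancing +1, or +2 across a Feb 29):
  2356: Mon  2357: Tue (+1)  2358: Wed (+1)  2359: Thu (+1)  2360: Sat (+2)
  2361: Sun (+1) ✓  2362: Mon (+1)  2363: Tue (+1)  2364: Thu (+2)  2365: Fri (+1)
  2366: Sat (+1)  2367: Sun (+1) ✓  2368: Tue (+2)  2369: Wed (+1)  … (53 more years) …
  2423: Sun (+1) ✓  2424: Tue (+2)  2425: Wed (+1)  2426: Thu (+1)  2427: Fri (+1)
  2428: Sun (+2) ✓  2429: Mon (+1)  2430: Tue (+1)  2431: Wed (+1)  2432: Fri (+2)
  2433: Sat (+1)  2434: Sun (+1) ✓  2435: Mon (+1)  2436: Wed (+2)
Sunday years: 2361, 2367, 2372, 2378, 2389, 2395, 2400, 2406, 2417, 2423, 2428, 2434 — 12 in total.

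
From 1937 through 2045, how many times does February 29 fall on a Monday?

Leap years in 1937–2045: 27 of them.
Feb 29 weekday advances by 5 (mod 7) from one leap year to the next four years later (or differs when a century non-leap intervenes).
Leap-day weekdays: 1940:Thu 1944:Tue 1948:Sun 1952:Fri 1956:Wed 1960:Mon✓ 1964:Sat 1968:Thu 1972:Tue 1976:Sun 1980:Fri 1984:Wed 1988:Mon✓ 1992:Sat 1996:Thu 2000:Tue 2004:Sun 2008:Fri 2012:Wed 2016:Mon✓ 2020:Sat 2024:Thu 2028:Tue 2032:Sun 2036:Fri 2040:Wed 2044:Mon✓
Monday: 1960, 1988, 2016, 2044 → 4.

4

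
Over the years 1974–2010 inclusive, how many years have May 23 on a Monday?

5

Track May 23's weekday year by year (advancing +1, or +2 across a Feb 29):
  1974: Thu  1975: Fri (+1)  1976: Sun (+2)  1977: Mon (+1) ✓  1978: Tue (+1)
  1979: Wed (+1)  1980: Fri (+2)  1981: Sat (+1)  1982: Sun (+1)  1983: Mon (+1) ✓
  1984: Wed (+2)  1985: Thu (+1)  1986: Fri (+1)  1987: Sat (+1)  … (9 more years) …
  1997: Fri (+1)  1998: Sat (+1)  1999: Sun (+1)  2000: Tue (+2)  2001: Wed (+1)
  2002: Thu (+1)  2003: Fri (+1)  2004: Sun (+2)  2005: Mon (+1) ✓  2006: Tue (+1)
  2007: Wed (+1)  2008: Fri (+2)  2009: Sat (+1)  2010: Sun (+1)
Monday years: 1977, 1983, 1988, 1994, 2005 — 5 in total.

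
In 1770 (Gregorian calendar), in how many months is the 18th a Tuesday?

2

Check the 18th of each month of 1770: Jan 18: Thu, Feb 18: Sun, Mar 18: Sun, Apr 18: Wed, May 18: Fri, Jun 18: Mon, Jul 18: Wed, Aug 18: Sat, Sep 18: Tue, Oct 18: Thu, Nov 18: Sun, Dec 18: Tue.
Tuesday occurs in September, December — 2 months.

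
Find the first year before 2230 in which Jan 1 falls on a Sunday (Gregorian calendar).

Jan 1 advances by 2 weekdays after a leap year and by 1 after a common year.
2230: Jan 1 is Friday.
2229: Thursday
2228: Tuesday (leap)
2227: Monday
2226: Sunday
2226 begins on a Sunday

2226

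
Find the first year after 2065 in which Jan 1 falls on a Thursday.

Jan 1 advances by 2 weekdays after a leap year and by 1 after a common year.
2065: Jan 1 is Thursday.
2066: Friday
2067: Saturday
2068: Sunday (leap)
2069: Tuesday
2070: Wednesday
2071: Thursday
2071 begins on a Thursday

2071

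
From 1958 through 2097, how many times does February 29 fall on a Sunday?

5

Leap years in 1958–2097: 35 of them.
Feb 29 weekday advances by 5 (mod 7) from one leap year to the next four years later (or differs when a century non-leap intervenes).
Leap-day weekdays: 1960:Mon 1964:Sat 1968:Thu 1972:Tue 1976:Sun✓ 1980:Fri 1984:Wed 1988:Mon 1992:Sat 1996:Thu 2000:Tue 2004:Sun✓ 2008:Fri …(9 more)… 2048:Sat 2052:Thu 2056:Tue 2060:Sun✓ 2064:Fri 2068:Wed 2072:Mon 2076:Sat 2080:Thu 2084:Tue 2088:Sun✓ 2092:Fri 2096:Wed
Sunday: 1976, 2004, 2032, 2060, 2088 → 5.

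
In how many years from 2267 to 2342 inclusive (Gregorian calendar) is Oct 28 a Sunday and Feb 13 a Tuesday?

Check each year's weekday for Oct 28 and Feb 13:
  2267: Mon/Wed  2268: Wed/Thu  2269: Thu/Sat  2270: Fri/Sun  2271: Sat/Mon  2272: Mon/Tue  2273: Tue/Thu  2274: Wed/Fri  2275: Thu/Sat  2276: Sat/Sun  2277: Sun/Tue ✓  2278: Mon/Wed  2279: Tue/Thu  2280: Thu/Fri  …(48 more)…  2329: Mon/Wed  2330: Tue/Thu  2331: Wed/Fri  2332: Fri/Sat  2333: Sat/Mon  2334: Sun/Tue ✓  2335: Mon/Wed  2336: Wed/Thu  2337: Thu/Sat  2338: Fri/Sun  2339: Sat/Mon  2340: Mon/Tue  2341: Tue/Thu  2342: Wed/Fri
Both conditions hold in: 2277, 2283, 2294, 2300, 2306, 2317, 2323, 2334 — 8.

8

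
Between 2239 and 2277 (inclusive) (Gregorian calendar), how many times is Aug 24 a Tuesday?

Track Aug 24's weekday year by year (advancing +1, or +2 across a Feb 29):
  2239: Sat  2240: Mon (+2)  2241: Tue (+1) ✓  2242: Wed (+1)  2243: Thu (+1)
  2244: Sat (+2)  2245: Sun (+1)  2246: Mon (+1)  2247: Tue (+1) ✓  2248: Thu (+2)
  2249: Fri (+1)  2250: Sat (+1)  2251: Sun (+1)  2252: Tue (+2) ✓  … (11 more years) …
  2264: Wed (+2)  2265: Thu (+1)  2266: Fri (+1)  2267: Sat (+1)  2268: Mon (+2)
  2269: Tue (+1) ✓  2270: Wed (+1)  2271: Thu (+1)  2272: Sat (+2)  2273: Sun (+1)
  2274: Mon (+1)  2275: Tue (+1) ✓  2276: Thu (+2)  2277: Fri (+1)
Tuesday years: 2241, 2247, 2252, 2258, 2269, 2275 — 6 in total.

6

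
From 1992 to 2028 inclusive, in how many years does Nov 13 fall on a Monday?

6

Track Nov 13's weekday year by year (advancing +1, or +2 across a Feb 29):
  1992: Fri  1993: Sat (+1)  1994: Sun (+1)  1995: Mon (+1) ✓  1996: Wed (+2)
  1997: Thu (+1)  1998: Fri (+1)  1999: Sat (+1)  2000: Mon (+2) ✓  2001: Tue (+1)
  2002: Wed (+1)  2003: Thu (+1)  2004: Sat (+2)  2005: Sun (+1)  … (9 more years) …
  2015: Fri (+1)  2016: Sun (+2)  2017: Mon (+1) ✓  2018: Tue (+1)  2019: Wed (+1)
  2020: Fri (+2)  2021: Sat (+1)  2022: Sun (+1)  2023: Mon (+1) ✓  2024: Wed (+2)
  2025: Thu (+1)  2026: Fri (+1)  2027: Sat (+1)  2028: Mon (+2) ✓
Monday years: 1995, 2000, 2006, 2017, 2023, 2028 — 6 in total.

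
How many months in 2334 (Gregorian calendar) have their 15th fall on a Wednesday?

Check the 15th of each month of 2334: Jan 15: Mon, Feb 15: Thu, Mar 15: Thu, Apr 15: Sun, May 15: Tue, Jun 15: Fri, Jul 15: Sun, Aug 15: Wed, Sep 15: Sat, Oct 15: Mon, Nov 15: Thu, Dec 15: Sat.
Wednesday occurs in August — 1 month.

1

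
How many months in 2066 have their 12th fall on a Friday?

3

Check the 12th of each month of 2066: Jan 12: Tue, Feb 12: Fri, Mar 12: Fri, Apr 12: Mon, May 12: Wed, Jun 12: Sat, Jul 12: Mon, Aug 12: Thu, Sep 12: Sun, Oct 12: Tue, Nov 12: Fri, Dec 12: Sun.
Friday occurs in February, March, November — 3 months.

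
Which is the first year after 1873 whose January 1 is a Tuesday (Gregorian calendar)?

1878

Jan 1 advances by 2 weekdays after a leap year and by 1 after a common year.
1873: Jan 1 is Wednesday.
1874: Thursday
1875: Friday
1876: Saturday (leap)
1877: Monday
1878: Tuesday
1878 begins on a Tuesday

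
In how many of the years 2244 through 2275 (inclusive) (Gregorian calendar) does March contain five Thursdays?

12

March has 31 days; it has five Thursdays when Thursday falls among the first (month-length − 28) days — i.e. when March 1 is one of Thursday/Wednesday/Tuesday.
March 1 by year: 2244:Fri 2245:Sat 2246:Sun 2247:Mon 2248:Wed✓ 2249:Thu✓ 2250:Fri 2251:Sat 2252:Mon 2253:Tue✓ 2254:Wed✓ 2255:Thu✓ 2256:Sat 2257:Sun 2258:Mon 2259:Tue✓ 2260:Thu✓ 2261:Fri 2262:Sat 2263:Sun 2264:Tue✓ 2265:Wed✓ 2266:Thu✓ 2267:Fri 2268:Sun 2269:Mon 2270:Tue✓ 2271:Wed✓ 2272:Fri 2273:Sat 2274:Sun 2275:Mon
Years with five Thursdays: 2248, 2249, 2253, 2254, 2255, 2259, 2260, 2264, 2265, 2266, 2270, 2271 → 12.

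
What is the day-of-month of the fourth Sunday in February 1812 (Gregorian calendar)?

February 1, 1812 is a Saturday, so the first Sunday is the 2nd.
The fourth Sunday is 2 + 21 = 23.

23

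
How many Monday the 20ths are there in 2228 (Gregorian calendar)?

Check the 20th of each month of 2228: Jan 20: Sun, Feb 20: Wed, Mar 20: Thu, Apr 20: Sun, May 20: Tue, Jun 20: Fri, Jul 20: Sun, Aug 20: Wed, Sep 20: Sat, Oct 20: Mon, Nov 20: Thu, Dec 20: Sat.
Monday occurs in October — 1 month.

1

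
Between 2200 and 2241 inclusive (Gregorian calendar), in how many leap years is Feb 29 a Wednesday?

Leap years in 2200–2241: 10 of them.
Feb 29 weekday advances by 5 (mod 7) from one leap year to the next four years later (or differs when a century non-leap intervenes).
Leap-day weekdays: 2204:Wed✓ 2208:Mon 2212:Sat 2216:Thu 2220:Tue 2224:Sun 2228:Fri 2232:Wed✓ 2236:Mon 2240:Sat
Wednesday: 2204, 2232 → 2.

2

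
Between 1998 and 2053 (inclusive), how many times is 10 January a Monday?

Track 10 January's weekday year by year (advancing +1, or +2 across a Feb 29):
  1998: Sat  1999: Sun (+1)  2000: Mon (+1) ✓  2001: Wed (+2)  2002: Thu (+1)
  2003: Fri (+1)  2004: Sat (+1)  2005: Mon (+2) ✓  2006: Tue (+1)  2007: Wed (+1)
  2008: Thu (+1)  2009: Sat (+2)  2010: Sun (+1)  2011: Mon (+1) ✓  … (28 more years) …
  2040: Tue (+1)  2041: Thu (+2)  2042: Fri (+1)  2043: Sat (+1)  2044: Sun (+1)
  2045: Tue (+2)  2046: Wed (+1)  2047: Thu (+1)  2048: Fri (+1)  2049: Sun (+2)
  2050: Mon (+1) ✓  2051: Tue (+1)  2052: Wed (+1)  2053: Fri (+2)
Monday years: 2000, 2005, 2011, 2022, 2028, 2033, 2039, 2050 — 8 in total.

8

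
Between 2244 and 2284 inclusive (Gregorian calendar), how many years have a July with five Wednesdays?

July has 31 days; it has five Wednesdays when Wednesday falls among the first (month-length − 28) days — i.e. when July 1 is one of Wednesday/Tuesday/Monday.
July 1 by year: 2244:Mon✓ 2245:Tue✓ 2246:Wed✓ 2247:Thu 2248:Sat 2249:Sun 2250:Mon✓ 2251:Tue✓ 2252:Thu 2253:Fri 2254:Sat 2255:Sun 2256:Tue✓ 2257:Wed✓ 2258:Thu …(11 more)… 2270:Fri 2271:Sat 2272:Mon✓ 2273:Tue✓ 2274:Wed✓ 2275:Thu 2276:Sat 2277:Sun 2278:Mon✓ 2279:Tue✓ 2280:Thu 2281:Fri 2282:Sat 2283:Sun 2284:Tue✓
Years with five Wednesdays: 2244, 2245, 2246, 2250, 2251, 2256, 2257, 2261, 2262, 2263, 2267, 2268, 2272, 2273, 2274, 2278, 2279, 2284 → 18.

18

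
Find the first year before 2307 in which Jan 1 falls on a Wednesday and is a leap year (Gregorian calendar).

2296

Jan 1 advances by 2 weekdays after a leap year and by 1 after a common year.
2307: Jan 1 is Tuesday.
2306: Monday
2305: Sunday
2304: Friday (leap)
2303: Thursday
2302: Wednesday
2301: Tuesday
2300: Monday
2299: Sunday
2298: Saturday
2297: Friday
2296: Wednesday (leap)
2296 begins on a Wednesday and is a leap year.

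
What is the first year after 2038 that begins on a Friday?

2044

Jan 1 advances by 2 weekdays after a leap year and by 1 after a common year.
2038: Jan 1 is Friday.
2039: Saturday
2040: Sunday (leap)
2041: Tuesday
2042: Wednesday
2043: Thursday
2044: Friday (leap)
2044 begins on a Friday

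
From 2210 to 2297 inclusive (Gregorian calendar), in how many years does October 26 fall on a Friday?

Track October 26's weekday year by year (advancing +1, or +2 across a Feb 29):
  2210: Fri ✓  2211: Sat (+1)  2212: Mon (+2)  2213: Tue (+1)  2214: Wed (+1)
  2215: Thu (+1)  2216: Sat (+2)  2217: Sun (+1)  2218: Mon (+1)  2219: Tue (+1)
  2220: Thu (+2)  2221: Fri (+1) ✓  2222: Sat (+1)  2223: Sun (+1)  … (60 more years) …
  2284: Sun (+2)  2285: Mon (+1)  2286: Tue (+1)  2287: Wed (+1)  2288: Fri (+2) ✓
  2289: Sat (+1)  2290: Sun (+1)  2291: Mon (+1)  2292: Wed (+2)  2293: Thu (+1)
  2294: Fri (+1) ✓  2295: Sat (+1)  2296: Mon (+2)  2297: Tue (+1)
Friday years: 2210, 2221, 2227, 2232, 2238, 2249, 2255, 2260, 2266, 2277, 2283, 2288, 2294 — 13 in total.

13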